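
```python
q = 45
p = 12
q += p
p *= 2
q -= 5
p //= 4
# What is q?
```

Answer: 52

Derivation:
Trace (tracking q):
q = 45  # -> q = 45
p = 12  # -> p = 12
q += p  # -> q = 57
p *= 2  # -> p = 24
q -= 5  # -> q = 52
p //= 4  # -> p = 6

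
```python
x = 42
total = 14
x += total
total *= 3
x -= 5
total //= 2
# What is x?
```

Answer: 51

Derivation:
Trace (tracking x):
x = 42  # -> x = 42
total = 14  # -> total = 14
x += total  # -> x = 56
total *= 3  # -> total = 42
x -= 5  # -> x = 51
total //= 2  # -> total = 21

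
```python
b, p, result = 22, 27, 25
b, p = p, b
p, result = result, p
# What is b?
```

Answer: 27

Derivation:
Trace (tracking b):
b, p, result = (22, 27, 25)  # -> b = 22, p = 27, result = 25
b, p = (p, b)  # -> b = 27, p = 22
p, result = (result, p)  # -> p = 25, result = 22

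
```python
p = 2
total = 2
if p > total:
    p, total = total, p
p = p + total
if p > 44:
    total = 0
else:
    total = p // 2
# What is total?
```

Trace (tracking total):
p = 2  # -> p = 2
total = 2  # -> total = 2
if p > total:  # condition is False
p = p + total  # -> p = 4
if p > 44:  # condition is False
else:
    total = p // 2  # -> total = 2

Answer: 2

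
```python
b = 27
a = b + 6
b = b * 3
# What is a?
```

Trace (tracking a):
b = 27  # -> b = 27
a = b + 6  # -> a = 33
b = b * 3  # -> b = 81

Answer: 33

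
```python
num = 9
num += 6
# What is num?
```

Trace (tracking num):
num = 9  # -> num = 9
num += 6  # -> num = 15

Answer: 15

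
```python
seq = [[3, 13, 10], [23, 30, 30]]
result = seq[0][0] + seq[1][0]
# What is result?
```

Answer: 26

Derivation:
Trace (tracking result):
seq = [[3, 13, 10], [23, 30, 30]]  # -> seq = [[3, 13, 10], [23, 30, 30]]
result = seq[0][0] + seq[1][0]  # -> result = 26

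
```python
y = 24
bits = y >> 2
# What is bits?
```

Trace (tracking bits):
y = 24  # -> y = 24
bits = y >> 2  # -> bits = 6

Answer: 6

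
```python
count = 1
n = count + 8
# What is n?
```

Trace (tracking n):
count = 1  # -> count = 1
n = count + 8  # -> n = 9

Answer: 9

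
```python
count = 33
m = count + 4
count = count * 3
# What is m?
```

Trace (tracking m):
count = 33  # -> count = 33
m = count + 4  # -> m = 37
count = count * 3  # -> count = 99

Answer: 37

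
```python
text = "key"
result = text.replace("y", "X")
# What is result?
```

Trace (tracking result):
text = 'key'  # -> text = 'key'
result = text.replace('y', 'X')  # -> result = 'keX'

Answer: 'keX'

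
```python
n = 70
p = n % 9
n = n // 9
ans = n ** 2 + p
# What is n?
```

Answer: 7

Derivation:
Trace (tracking n):
n = 70  # -> n = 70
p = n % 9  # -> p = 7
n = n // 9  # -> n = 7
ans = n ** 2 + p  # -> ans = 56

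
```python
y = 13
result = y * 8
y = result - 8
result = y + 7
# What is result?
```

Answer: 103

Derivation:
Trace (tracking result):
y = 13  # -> y = 13
result = y * 8  # -> result = 104
y = result - 8  # -> y = 96
result = y + 7  # -> result = 103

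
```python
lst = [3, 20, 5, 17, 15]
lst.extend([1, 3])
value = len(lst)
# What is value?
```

Answer: 7

Derivation:
Trace (tracking value):
lst = [3, 20, 5, 17, 15]  # -> lst = [3, 20, 5, 17, 15]
lst.extend([1, 3])  # -> lst = [3, 20, 5, 17, 15, 1, 3]
value = len(lst)  # -> value = 7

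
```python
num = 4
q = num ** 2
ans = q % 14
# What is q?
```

Trace (tracking q):
num = 4  # -> num = 4
q = num ** 2  # -> q = 16
ans = q % 14  # -> ans = 2

Answer: 16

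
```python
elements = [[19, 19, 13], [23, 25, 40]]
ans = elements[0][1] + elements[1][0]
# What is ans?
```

Trace (tracking ans):
elements = [[19, 19, 13], [23, 25, 40]]  # -> elements = [[19, 19, 13], [23, 25, 40]]
ans = elements[0][1] + elements[1][0]  # -> ans = 42

Answer: 42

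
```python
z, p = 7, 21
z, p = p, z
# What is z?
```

Trace (tracking z):
z, p = (7, 21)  # -> z = 7, p = 21
z, p = (p, z)  # -> z = 21, p = 7

Answer: 21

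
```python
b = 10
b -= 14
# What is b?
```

Trace (tracking b):
b = 10  # -> b = 10
b -= 14  # -> b = -4

Answer: -4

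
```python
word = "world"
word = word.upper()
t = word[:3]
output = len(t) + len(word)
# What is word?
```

Answer: 'WORLD'

Derivation:
Trace (tracking word):
word = 'world'  # -> word = 'world'
word = word.upper()  # -> word = 'WORLD'
t = word[:3]  # -> t = 'WOR'
output = len(t) + len(word)  # -> output = 8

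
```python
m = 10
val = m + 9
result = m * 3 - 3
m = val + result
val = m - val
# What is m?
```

Answer: 46

Derivation:
Trace (tracking m):
m = 10  # -> m = 10
val = m + 9  # -> val = 19
result = m * 3 - 3  # -> result = 27
m = val + result  # -> m = 46
val = m - val  # -> val = 27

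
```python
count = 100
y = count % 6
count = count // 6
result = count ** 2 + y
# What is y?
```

Trace (tracking y):
count = 100  # -> count = 100
y = count % 6  # -> y = 4
count = count // 6  # -> count = 16
result = count ** 2 + y  # -> result = 260

Answer: 4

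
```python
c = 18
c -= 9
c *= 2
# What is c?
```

Answer: 18

Derivation:
Trace (tracking c):
c = 18  # -> c = 18
c -= 9  # -> c = 9
c *= 2  # -> c = 18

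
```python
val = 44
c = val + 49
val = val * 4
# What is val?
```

Answer: 176

Derivation:
Trace (tracking val):
val = 44  # -> val = 44
c = val + 49  # -> c = 93
val = val * 4  # -> val = 176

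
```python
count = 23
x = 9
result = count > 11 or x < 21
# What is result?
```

Trace (tracking result):
count = 23  # -> count = 23
x = 9  # -> x = 9
result = count > 11 or x < 21  # -> result = True

Answer: True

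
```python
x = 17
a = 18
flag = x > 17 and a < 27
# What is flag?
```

Trace (tracking flag):
x = 17  # -> x = 17
a = 18  # -> a = 18
flag = x > 17 and a < 27  # -> flag = False

Answer: False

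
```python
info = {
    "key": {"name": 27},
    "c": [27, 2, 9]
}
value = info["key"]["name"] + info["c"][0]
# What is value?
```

Trace (tracking value):
info = {'key': {'name': 27}, 'c': [27, 2, 9]}  # -> info = {'key': {'name': 27}, 'c': [27, 2, 9]}
value = info['key']['name'] + info['c'][0]  # -> value = 54

Answer: 54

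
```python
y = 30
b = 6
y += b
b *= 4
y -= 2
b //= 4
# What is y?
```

Trace (tracking y):
y = 30  # -> y = 30
b = 6  # -> b = 6
y += b  # -> y = 36
b *= 4  # -> b = 24
y -= 2  # -> y = 34
b //= 4  # -> b = 6

Answer: 34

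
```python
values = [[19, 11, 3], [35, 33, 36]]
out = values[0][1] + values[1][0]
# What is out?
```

Trace (tracking out):
values = [[19, 11, 3], [35, 33, 36]]  # -> values = [[19, 11, 3], [35, 33, 36]]
out = values[0][1] + values[1][0]  # -> out = 46

Answer: 46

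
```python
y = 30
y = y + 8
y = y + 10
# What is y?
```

Answer: 48

Derivation:
Trace (tracking y):
y = 30  # -> y = 30
y = y + 8  # -> y = 38
y = y + 10  # -> y = 48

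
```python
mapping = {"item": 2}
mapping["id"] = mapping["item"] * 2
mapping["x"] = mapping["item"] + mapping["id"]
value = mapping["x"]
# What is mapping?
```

Answer: {'item': 2, 'id': 4, 'x': 6}

Derivation:
Trace (tracking mapping):
mapping = {'item': 2}  # -> mapping = {'item': 2}
mapping['id'] = mapping['item'] * 2  # -> mapping = {'item': 2, 'id': 4}
mapping['x'] = mapping['item'] + mapping['id']  # -> mapping = {'item': 2, 'id': 4, 'x': 6}
value = mapping['x']  # -> value = 6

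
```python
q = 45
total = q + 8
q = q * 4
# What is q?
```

Trace (tracking q):
q = 45  # -> q = 45
total = q + 8  # -> total = 53
q = q * 4  # -> q = 180

Answer: 180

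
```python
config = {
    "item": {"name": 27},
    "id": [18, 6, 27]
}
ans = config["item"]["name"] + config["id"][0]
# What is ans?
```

Trace (tracking ans):
config = {'item': {'name': 27}, 'id': [18, 6, 27]}  # -> config = {'item': {'name': 27}, 'id': [18, 6, 27]}
ans = config['item']['name'] + config['id'][0]  # -> ans = 45

Answer: 45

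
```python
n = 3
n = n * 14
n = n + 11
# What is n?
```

Trace (tracking n):
n = 3  # -> n = 3
n = n * 14  # -> n = 42
n = n + 11  # -> n = 53

Answer: 53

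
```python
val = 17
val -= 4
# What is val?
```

Answer: 13

Derivation:
Trace (tracking val):
val = 17  # -> val = 17
val -= 4  # -> val = 13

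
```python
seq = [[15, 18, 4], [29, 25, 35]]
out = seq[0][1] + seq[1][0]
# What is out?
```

Trace (tracking out):
seq = [[15, 18, 4], [29, 25, 35]]  # -> seq = [[15, 18, 4], [29, 25, 35]]
out = seq[0][1] + seq[1][0]  # -> out = 47

Answer: 47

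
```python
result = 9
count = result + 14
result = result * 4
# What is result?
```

Trace (tracking result):
result = 9  # -> result = 9
count = result + 14  # -> count = 23
result = result * 4  # -> result = 36

Answer: 36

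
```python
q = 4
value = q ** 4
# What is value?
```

Trace (tracking value):
q = 4  # -> q = 4
value = q ** 4  # -> value = 256

Answer: 256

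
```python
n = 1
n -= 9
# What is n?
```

Answer: -8

Derivation:
Trace (tracking n):
n = 1  # -> n = 1
n -= 9  # -> n = -8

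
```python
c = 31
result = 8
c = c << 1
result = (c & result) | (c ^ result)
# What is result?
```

Answer: 62

Derivation:
Trace (tracking result):
c = 31  # -> c = 31
result = 8  # -> result = 8
c = c << 1  # -> c = 62
result = c & result | c ^ result  # -> result = 62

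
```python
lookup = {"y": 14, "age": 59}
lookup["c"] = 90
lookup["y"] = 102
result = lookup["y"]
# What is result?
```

Answer: 102

Derivation:
Trace (tracking result):
lookup = {'y': 14, 'age': 59}  # -> lookup = {'y': 14, 'age': 59}
lookup['c'] = 90  # -> lookup = {'y': 14, 'age': 59, 'c': 90}
lookup['y'] = 102  # -> lookup = {'y': 102, 'age': 59, 'c': 90}
result = lookup['y']  # -> result = 102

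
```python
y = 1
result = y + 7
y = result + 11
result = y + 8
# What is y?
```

Trace (tracking y):
y = 1  # -> y = 1
result = y + 7  # -> result = 8
y = result + 11  # -> y = 19
result = y + 8  # -> result = 27

Answer: 19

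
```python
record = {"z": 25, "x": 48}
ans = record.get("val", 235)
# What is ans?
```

Answer: 235

Derivation:
Trace (tracking ans):
record = {'z': 25, 'x': 48}  # -> record = {'z': 25, 'x': 48}
ans = record.get('val', 235)  # -> ans = 235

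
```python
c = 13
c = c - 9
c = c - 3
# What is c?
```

Trace (tracking c):
c = 13  # -> c = 13
c = c - 9  # -> c = 4
c = c - 3  # -> c = 1

Answer: 1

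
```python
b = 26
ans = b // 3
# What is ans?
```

Answer: 8

Derivation:
Trace (tracking ans):
b = 26  # -> b = 26
ans = b // 3  # -> ans = 8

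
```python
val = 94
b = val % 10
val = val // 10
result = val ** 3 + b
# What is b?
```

Answer: 4

Derivation:
Trace (tracking b):
val = 94  # -> val = 94
b = val % 10  # -> b = 4
val = val // 10  # -> val = 9
result = val ** 3 + b  # -> result = 733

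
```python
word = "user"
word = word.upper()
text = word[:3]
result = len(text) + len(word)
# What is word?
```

Trace (tracking word):
word = 'user'  # -> word = 'user'
word = word.upper()  # -> word = 'USER'
text = word[:3]  # -> text = 'USE'
result = len(text) + len(word)  # -> result = 7

Answer: 'USER'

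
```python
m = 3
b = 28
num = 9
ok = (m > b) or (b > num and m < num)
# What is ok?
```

Trace (tracking ok):
m = 3  # -> m = 3
b = 28  # -> b = 28
num = 9  # -> num = 9
ok = m > b or (b > num and m < num)  # -> ok = True

Answer: True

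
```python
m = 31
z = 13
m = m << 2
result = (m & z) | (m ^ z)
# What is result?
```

Answer: 125

Derivation:
Trace (tracking result):
m = 31  # -> m = 31
z = 13  # -> z = 13
m = m << 2  # -> m = 124
result = m & z | m ^ z  # -> result = 125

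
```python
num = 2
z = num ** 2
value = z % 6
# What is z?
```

Trace (tracking z):
num = 2  # -> num = 2
z = num ** 2  # -> z = 4
value = z % 6  # -> value = 4

Answer: 4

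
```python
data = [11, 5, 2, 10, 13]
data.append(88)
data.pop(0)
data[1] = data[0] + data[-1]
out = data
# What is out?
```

Answer: [5, 93, 10, 13, 88]

Derivation:
Trace (tracking out):
data = [11, 5, 2, 10, 13]  # -> data = [11, 5, 2, 10, 13]
data.append(88)  # -> data = [11, 5, 2, 10, 13, 88]
data.pop(0)  # -> data = [5, 2, 10, 13, 88]
data[1] = data[0] + data[-1]  # -> data = [5, 93, 10, 13, 88]
out = data  # -> out = [5, 93, 10, 13, 88]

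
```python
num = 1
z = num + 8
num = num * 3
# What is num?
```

Trace (tracking num):
num = 1  # -> num = 1
z = num + 8  # -> z = 9
num = num * 3  # -> num = 3

Answer: 3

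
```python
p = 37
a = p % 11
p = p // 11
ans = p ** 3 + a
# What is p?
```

Trace (tracking p):
p = 37  # -> p = 37
a = p % 11  # -> a = 4
p = p // 11  # -> p = 3
ans = p ** 3 + a  # -> ans = 31

Answer: 3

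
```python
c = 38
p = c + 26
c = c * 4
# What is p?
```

Trace (tracking p):
c = 38  # -> c = 38
p = c + 26  # -> p = 64
c = c * 4  # -> c = 152

Answer: 64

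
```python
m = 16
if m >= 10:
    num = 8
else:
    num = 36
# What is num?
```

Trace (tracking num):
m = 16  # -> m = 16
if m >= 10:  # condition is True
    num = 8  # -> num = 8

Answer: 8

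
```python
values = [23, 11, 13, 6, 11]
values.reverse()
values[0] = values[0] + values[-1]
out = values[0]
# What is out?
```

Answer: 34

Derivation:
Trace (tracking out):
values = [23, 11, 13, 6, 11]  # -> values = [23, 11, 13, 6, 11]
values.reverse()  # -> values = [11, 6, 13, 11, 23]
values[0] = values[0] + values[-1]  # -> values = [34, 6, 13, 11, 23]
out = values[0]  # -> out = 34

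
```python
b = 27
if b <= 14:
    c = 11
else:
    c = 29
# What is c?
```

Trace (tracking c):
b = 27  # -> b = 27
if b <= 14:  # condition is False
else:
    c = 29  # -> c = 29

Answer: 29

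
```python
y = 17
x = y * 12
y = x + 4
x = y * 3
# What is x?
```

Trace (tracking x):
y = 17  # -> y = 17
x = y * 12  # -> x = 204
y = x + 4  # -> y = 208
x = y * 3  # -> x = 624

Answer: 624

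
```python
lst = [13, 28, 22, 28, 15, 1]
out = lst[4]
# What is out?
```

Answer: 15

Derivation:
Trace (tracking out):
lst = [13, 28, 22, 28, 15, 1]  # -> lst = [13, 28, 22, 28, 15, 1]
out = lst[4]  # -> out = 15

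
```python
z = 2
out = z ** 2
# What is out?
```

Trace (tracking out):
z = 2  # -> z = 2
out = z ** 2  # -> out = 4

Answer: 4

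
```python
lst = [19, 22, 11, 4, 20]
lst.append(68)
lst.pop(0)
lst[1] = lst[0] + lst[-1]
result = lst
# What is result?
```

Answer: [22, 90, 4, 20, 68]

Derivation:
Trace (tracking result):
lst = [19, 22, 11, 4, 20]  # -> lst = [19, 22, 11, 4, 20]
lst.append(68)  # -> lst = [19, 22, 11, 4, 20, 68]
lst.pop(0)  # -> lst = [22, 11, 4, 20, 68]
lst[1] = lst[0] + lst[-1]  # -> lst = [22, 90, 4, 20, 68]
result = lst  # -> result = [22, 90, 4, 20, 68]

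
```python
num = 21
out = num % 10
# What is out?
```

Answer: 1

Derivation:
Trace (tracking out):
num = 21  # -> num = 21
out = num % 10  # -> out = 1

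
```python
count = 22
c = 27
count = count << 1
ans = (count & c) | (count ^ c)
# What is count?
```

Answer: 44

Derivation:
Trace (tracking count):
count = 22  # -> count = 22
c = 27  # -> c = 27
count = count << 1  # -> count = 44
ans = count & c | count ^ c  # -> ans = 63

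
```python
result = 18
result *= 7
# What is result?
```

Trace (tracking result):
result = 18  # -> result = 18
result *= 7  # -> result = 126

Answer: 126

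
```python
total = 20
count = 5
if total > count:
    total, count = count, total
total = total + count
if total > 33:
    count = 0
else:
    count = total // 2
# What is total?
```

Answer: 25

Derivation:
Trace (tracking total):
total = 20  # -> total = 20
count = 5  # -> count = 5
if total > count:  # condition is True
    total, count = (count, total)  # -> total = 5, count = 20
total = total + count  # -> total = 25
if total > 33:  # condition is False
else:
    count = total // 2  # -> count = 12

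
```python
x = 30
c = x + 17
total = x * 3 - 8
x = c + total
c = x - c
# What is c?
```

Answer: 82

Derivation:
Trace (tracking c):
x = 30  # -> x = 30
c = x + 17  # -> c = 47
total = x * 3 - 8  # -> total = 82
x = c + total  # -> x = 129
c = x - c  # -> c = 82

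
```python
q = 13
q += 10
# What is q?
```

Trace (tracking q):
q = 13  # -> q = 13
q += 10  # -> q = 23

Answer: 23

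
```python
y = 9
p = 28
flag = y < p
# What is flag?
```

Trace (tracking flag):
y = 9  # -> y = 9
p = 28  # -> p = 28
flag = y < p  # -> flag = True

Answer: True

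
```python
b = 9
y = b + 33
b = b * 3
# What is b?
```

Answer: 27

Derivation:
Trace (tracking b):
b = 9  # -> b = 9
y = b + 33  # -> y = 42
b = b * 3  # -> b = 27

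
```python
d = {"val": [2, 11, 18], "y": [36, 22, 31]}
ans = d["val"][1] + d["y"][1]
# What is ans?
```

Answer: 33

Derivation:
Trace (tracking ans):
d = {'val': [2, 11, 18], 'y': [36, 22, 31]}  # -> d = {'val': [2, 11, 18], 'y': [36, 22, 31]}
ans = d['val'][1] + d['y'][1]  # -> ans = 33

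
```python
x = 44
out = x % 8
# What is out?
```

Answer: 4

Derivation:
Trace (tracking out):
x = 44  # -> x = 44
out = x % 8  # -> out = 4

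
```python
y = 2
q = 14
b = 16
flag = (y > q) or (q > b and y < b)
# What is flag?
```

Trace (tracking flag):
y = 2  # -> y = 2
q = 14  # -> q = 14
b = 16  # -> b = 16
flag = y > q or (q > b and y < b)  # -> flag = False

Answer: False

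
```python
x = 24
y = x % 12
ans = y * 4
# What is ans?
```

Trace (tracking ans):
x = 24  # -> x = 24
y = x % 12  # -> y = 0
ans = y * 4  # -> ans = 0

Answer: 0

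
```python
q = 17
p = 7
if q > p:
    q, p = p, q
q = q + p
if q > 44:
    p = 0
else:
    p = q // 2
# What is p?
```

Trace (tracking p):
q = 17  # -> q = 17
p = 7  # -> p = 7
if q > p:  # condition is True
    q, p = (p, q)  # -> q = 7, p = 17
q = q + p  # -> q = 24
if q > 44:  # condition is False
else:
    p = q // 2  # -> p = 12

Answer: 12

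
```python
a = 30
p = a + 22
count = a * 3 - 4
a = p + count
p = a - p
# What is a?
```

Answer: 138

Derivation:
Trace (tracking a):
a = 30  # -> a = 30
p = a + 22  # -> p = 52
count = a * 3 - 4  # -> count = 86
a = p + count  # -> a = 138
p = a - p  # -> p = 86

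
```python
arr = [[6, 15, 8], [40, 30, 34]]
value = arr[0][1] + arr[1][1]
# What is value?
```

Trace (tracking value):
arr = [[6, 15, 8], [40, 30, 34]]  # -> arr = [[6, 15, 8], [40, 30, 34]]
value = arr[0][1] + arr[1][1]  # -> value = 45

Answer: 45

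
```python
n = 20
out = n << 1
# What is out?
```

Answer: 40

Derivation:
Trace (tracking out):
n = 20  # -> n = 20
out = n << 1  # -> out = 40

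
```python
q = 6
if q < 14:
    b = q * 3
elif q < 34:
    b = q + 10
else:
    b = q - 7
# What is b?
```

Trace (tracking b):
q = 6  # -> q = 6
if q < 14:  # condition is True
    b = q * 3  # -> b = 18

Answer: 18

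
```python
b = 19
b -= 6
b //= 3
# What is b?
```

Answer: 4

Derivation:
Trace (tracking b):
b = 19  # -> b = 19
b -= 6  # -> b = 13
b //= 3  # -> b = 4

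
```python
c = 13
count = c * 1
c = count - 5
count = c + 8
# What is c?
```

Trace (tracking c):
c = 13  # -> c = 13
count = c * 1  # -> count = 13
c = count - 5  # -> c = 8
count = c + 8  # -> count = 16

Answer: 8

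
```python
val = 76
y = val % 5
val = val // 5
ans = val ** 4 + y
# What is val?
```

Trace (tracking val):
val = 76  # -> val = 76
y = val % 5  # -> y = 1
val = val // 5  # -> val = 15
ans = val ** 4 + y  # -> ans = 50626

Answer: 15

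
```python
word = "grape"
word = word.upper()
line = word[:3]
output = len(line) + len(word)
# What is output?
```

Answer: 8

Derivation:
Trace (tracking output):
word = 'grape'  # -> word = 'grape'
word = word.upper()  # -> word = 'GRAPE'
line = word[:3]  # -> line = 'GRA'
output = len(line) + len(word)  # -> output = 8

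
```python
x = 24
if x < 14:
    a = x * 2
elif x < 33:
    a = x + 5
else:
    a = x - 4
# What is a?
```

Answer: 29

Derivation:
Trace (tracking a):
x = 24  # -> x = 24
if x < 14:  # condition is False
elif x < 33:  # condition is True
    a = x + 5  # -> a = 29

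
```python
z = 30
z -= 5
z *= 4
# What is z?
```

Answer: 100

Derivation:
Trace (tracking z):
z = 30  # -> z = 30
z -= 5  # -> z = 25
z *= 4  # -> z = 100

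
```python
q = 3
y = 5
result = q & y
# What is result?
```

Trace (tracking result):
q = 3  # -> q = 3
y = 5  # -> y = 5
result = q & y  # -> result = 1

Answer: 1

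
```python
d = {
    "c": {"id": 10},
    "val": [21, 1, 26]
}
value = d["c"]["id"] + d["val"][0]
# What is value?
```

Answer: 31

Derivation:
Trace (tracking value):
d = {'c': {'id': 10}, 'val': [21, 1, 26]}  # -> d = {'c': {'id': 10}, 'val': [21, 1, 26]}
value = d['c']['id'] + d['val'][0]  # -> value = 31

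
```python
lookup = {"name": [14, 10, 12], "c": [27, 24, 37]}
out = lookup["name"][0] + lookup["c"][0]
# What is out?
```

Trace (tracking out):
lookup = {'name': [14, 10, 12], 'c': [27, 24, 37]}  # -> lookup = {'name': [14, 10, 12], 'c': [27, 24, 37]}
out = lookup['name'][0] + lookup['c'][0]  # -> out = 41

Answer: 41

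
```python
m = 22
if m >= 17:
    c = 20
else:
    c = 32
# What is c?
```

Trace (tracking c):
m = 22  # -> m = 22
if m >= 17:  # condition is True
    c = 20  # -> c = 20

Answer: 20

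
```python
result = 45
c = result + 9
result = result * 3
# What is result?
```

Answer: 135

Derivation:
Trace (tracking result):
result = 45  # -> result = 45
c = result + 9  # -> c = 54
result = result * 3  # -> result = 135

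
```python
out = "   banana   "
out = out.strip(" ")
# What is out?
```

Trace (tracking out):
out = '   banana   '  # -> out = '   banana   '
out = out.strip(' ')  # -> out = 'banana'

Answer: 'banana'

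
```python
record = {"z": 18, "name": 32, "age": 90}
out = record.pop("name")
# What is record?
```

Trace (tracking record):
record = {'z': 18, 'name': 32, 'age': 90}  # -> record = {'z': 18, 'name': 32, 'age': 90}
out = record.pop('name')  # -> out = 32

Answer: {'z': 18, 'age': 90}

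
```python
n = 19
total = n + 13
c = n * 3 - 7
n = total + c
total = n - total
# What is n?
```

Trace (tracking n):
n = 19  # -> n = 19
total = n + 13  # -> total = 32
c = n * 3 - 7  # -> c = 50
n = total + c  # -> n = 82
total = n - total  # -> total = 50

Answer: 82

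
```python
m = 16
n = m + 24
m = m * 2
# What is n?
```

Answer: 40

Derivation:
Trace (tracking n):
m = 16  # -> m = 16
n = m + 24  # -> n = 40
m = m * 2  # -> m = 32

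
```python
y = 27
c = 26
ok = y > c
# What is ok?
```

Trace (tracking ok):
y = 27  # -> y = 27
c = 26  # -> c = 26
ok = y > c  # -> ok = True

Answer: True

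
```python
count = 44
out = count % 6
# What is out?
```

Trace (tracking out):
count = 44  # -> count = 44
out = count % 6  # -> out = 2

Answer: 2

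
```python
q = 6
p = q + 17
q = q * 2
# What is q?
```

Trace (tracking q):
q = 6  # -> q = 6
p = q + 17  # -> p = 23
q = q * 2  # -> q = 12

Answer: 12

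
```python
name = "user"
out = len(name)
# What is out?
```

Trace (tracking out):
name = 'user'  # -> name = 'user'
out = len(name)  # -> out = 4

Answer: 4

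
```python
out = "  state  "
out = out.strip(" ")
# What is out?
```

Trace (tracking out):
out = '  state  '  # -> out = '  state  '
out = out.strip(' ')  # -> out = 'state'

Answer: 'state'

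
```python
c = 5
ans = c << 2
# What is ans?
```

Answer: 20

Derivation:
Trace (tracking ans):
c = 5  # -> c = 5
ans = c << 2  # -> ans = 20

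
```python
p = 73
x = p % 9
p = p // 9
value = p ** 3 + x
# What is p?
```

Trace (tracking p):
p = 73  # -> p = 73
x = p % 9  # -> x = 1
p = p // 9  # -> p = 8
value = p ** 3 + x  # -> value = 513

Answer: 8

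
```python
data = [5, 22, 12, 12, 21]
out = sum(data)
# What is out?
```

Answer: 72

Derivation:
Trace (tracking out):
data = [5, 22, 12, 12, 21]  # -> data = [5, 22, 12, 12, 21]
out = sum(data)  # -> out = 72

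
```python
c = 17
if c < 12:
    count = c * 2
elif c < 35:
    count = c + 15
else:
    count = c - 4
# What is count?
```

Answer: 32

Derivation:
Trace (tracking count):
c = 17  # -> c = 17
if c < 12:  # condition is False
elif c < 35:  # condition is True
    count = c + 15  # -> count = 32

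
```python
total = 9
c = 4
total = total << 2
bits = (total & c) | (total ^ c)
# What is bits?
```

Answer: 36

Derivation:
Trace (tracking bits):
total = 9  # -> total = 9
c = 4  # -> c = 4
total = total << 2  # -> total = 36
bits = total & c | total ^ c  # -> bits = 36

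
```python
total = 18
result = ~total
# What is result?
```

Answer: -19

Derivation:
Trace (tracking result):
total = 18  # -> total = 18
result = ~total  # -> result = -19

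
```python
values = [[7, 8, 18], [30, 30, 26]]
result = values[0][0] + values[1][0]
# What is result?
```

Answer: 37

Derivation:
Trace (tracking result):
values = [[7, 8, 18], [30, 30, 26]]  # -> values = [[7, 8, 18], [30, 30, 26]]
result = values[0][0] + values[1][0]  # -> result = 37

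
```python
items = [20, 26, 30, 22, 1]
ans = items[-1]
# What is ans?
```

Trace (tracking ans):
items = [20, 26, 30, 22, 1]  # -> items = [20, 26, 30, 22, 1]
ans = items[-1]  # -> ans = 1

Answer: 1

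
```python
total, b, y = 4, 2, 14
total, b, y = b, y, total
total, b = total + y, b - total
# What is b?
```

Answer: 12

Derivation:
Trace (tracking b):
total, b, y = (4, 2, 14)  # -> total = 4, b = 2, y = 14
total, b, y = (b, y, total)  # -> total = 2, b = 14, y = 4
total, b = (total + y, b - total)  # -> total = 6, b = 12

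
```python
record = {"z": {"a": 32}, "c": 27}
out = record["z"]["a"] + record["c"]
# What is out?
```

Answer: 59

Derivation:
Trace (tracking out):
record = {'z': {'a': 32}, 'c': 27}  # -> record = {'z': {'a': 32}, 'c': 27}
out = record['z']['a'] + record['c']  # -> out = 59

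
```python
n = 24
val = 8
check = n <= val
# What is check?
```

Answer: False

Derivation:
Trace (tracking check):
n = 24  # -> n = 24
val = 8  # -> val = 8
check = n <= val  # -> check = False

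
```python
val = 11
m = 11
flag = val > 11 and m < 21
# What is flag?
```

Answer: False

Derivation:
Trace (tracking flag):
val = 11  # -> val = 11
m = 11  # -> m = 11
flag = val > 11 and m < 21  # -> flag = False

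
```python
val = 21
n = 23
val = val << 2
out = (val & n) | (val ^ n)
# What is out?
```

Trace (tracking out):
val = 21  # -> val = 21
n = 23  # -> n = 23
val = val << 2  # -> val = 84
out = val & n | val ^ n  # -> out = 87

Answer: 87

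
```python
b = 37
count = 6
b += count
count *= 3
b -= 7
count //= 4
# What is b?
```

Answer: 36

Derivation:
Trace (tracking b):
b = 37  # -> b = 37
count = 6  # -> count = 6
b += count  # -> b = 43
count *= 3  # -> count = 18
b -= 7  # -> b = 36
count //= 4  # -> count = 4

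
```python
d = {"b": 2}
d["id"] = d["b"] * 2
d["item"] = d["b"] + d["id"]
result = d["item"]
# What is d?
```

Answer: {'b': 2, 'id': 4, 'item': 6}

Derivation:
Trace (tracking d):
d = {'b': 2}  # -> d = {'b': 2}
d['id'] = d['b'] * 2  # -> d = {'b': 2, 'id': 4}
d['item'] = d['b'] + d['id']  # -> d = {'b': 2, 'id': 4, 'item': 6}
result = d['item']  # -> result = 6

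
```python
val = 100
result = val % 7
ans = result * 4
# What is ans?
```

Answer: 8

Derivation:
Trace (tracking ans):
val = 100  # -> val = 100
result = val % 7  # -> result = 2
ans = result * 4  # -> ans = 8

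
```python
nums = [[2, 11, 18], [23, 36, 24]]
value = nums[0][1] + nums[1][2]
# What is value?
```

Trace (tracking value):
nums = [[2, 11, 18], [23, 36, 24]]  # -> nums = [[2, 11, 18], [23, 36, 24]]
value = nums[0][1] + nums[1][2]  # -> value = 35

Answer: 35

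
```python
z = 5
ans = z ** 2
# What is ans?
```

Trace (tracking ans):
z = 5  # -> z = 5
ans = z ** 2  # -> ans = 25

Answer: 25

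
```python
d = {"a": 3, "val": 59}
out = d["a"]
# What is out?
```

Answer: 3

Derivation:
Trace (tracking out):
d = {'a': 3, 'val': 59}  # -> d = {'a': 3, 'val': 59}
out = d['a']  # -> out = 3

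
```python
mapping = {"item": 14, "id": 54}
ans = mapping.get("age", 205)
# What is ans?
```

Answer: 205

Derivation:
Trace (tracking ans):
mapping = {'item': 14, 'id': 54}  # -> mapping = {'item': 14, 'id': 54}
ans = mapping.get('age', 205)  # -> ans = 205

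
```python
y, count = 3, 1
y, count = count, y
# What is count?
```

Answer: 3

Derivation:
Trace (tracking count):
y, count = (3, 1)  # -> y = 3, count = 1
y, count = (count, y)  # -> y = 1, count = 3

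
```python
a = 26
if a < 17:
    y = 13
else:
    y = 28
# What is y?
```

Answer: 28

Derivation:
Trace (tracking y):
a = 26  # -> a = 26
if a < 17:  # condition is False
else:
    y = 28  # -> y = 28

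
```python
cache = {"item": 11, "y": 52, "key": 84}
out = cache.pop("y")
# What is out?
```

Answer: 52

Derivation:
Trace (tracking out):
cache = {'item': 11, 'y': 52, 'key': 84}  # -> cache = {'item': 11, 'y': 52, 'key': 84}
out = cache.pop('y')  # -> out = 52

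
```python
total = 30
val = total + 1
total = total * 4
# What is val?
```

Answer: 31

Derivation:
Trace (tracking val):
total = 30  # -> total = 30
val = total + 1  # -> val = 31
total = total * 4  # -> total = 120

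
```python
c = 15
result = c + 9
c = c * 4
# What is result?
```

Trace (tracking result):
c = 15  # -> c = 15
result = c + 9  # -> result = 24
c = c * 4  # -> c = 60

Answer: 24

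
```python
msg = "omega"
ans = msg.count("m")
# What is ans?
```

Trace (tracking ans):
msg = 'omega'  # -> msg = 'omega'
ans = msg.count('m')  # -> ans = 1

Answer: 1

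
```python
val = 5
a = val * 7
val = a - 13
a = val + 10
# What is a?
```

Answer: 32

Derivation:
Trace (tracking a):
val = 5  # -> val = 5
a = val * 7  # -> a = 35
val = a - 13  # -> val = 22
a = val + 10  # -> a = 32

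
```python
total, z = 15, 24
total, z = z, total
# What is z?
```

Answer: 15

Derivation:
Trace (tracking z):
total, z = (15, 24)  # -> total = 15, z = 24
total, z = (z, total)  # -> total = 24, z = 15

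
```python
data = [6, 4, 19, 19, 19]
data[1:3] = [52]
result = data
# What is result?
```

Trace (tracking result):
data = [6, 4, 19, 19, 19]  # -> data = [6, 4, 19, 19, 19]
data[1:3] = [52]  # -> data = [6, 52, 19, 19]
result = data  # -> result = [6, 52, 19, 19]

Answer: [6, 52, 19, 19]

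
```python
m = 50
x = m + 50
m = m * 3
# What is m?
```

Answer: 150

Derivation:
Trace (tracking m):
m = 50  # -> m = 50
x = m + 50  # -> x = 100
m = m * 3  # -> m = 150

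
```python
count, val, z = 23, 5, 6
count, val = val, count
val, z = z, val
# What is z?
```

Answer: 23

Derivation:
Trace (tracking z):
count, val, z = (23, 5, 6)  # -> count = 23, val = 5, z = 6
count, val = (val, count)  # -> count = 5, val = 23
val, z = (z, val)  # -> val = 6, z = 23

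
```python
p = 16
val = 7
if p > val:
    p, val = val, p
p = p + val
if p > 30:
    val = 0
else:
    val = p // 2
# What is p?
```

Trace (tracking p):
p = 16  # -> p = 16
val = 7  # -> val = 7
if p > val:  # condition is True
    p, val = (val, p)  # -> p = 7, val = 16
p = p + val  # -> p = 23
if p > 30:  # condition is False
else:
    val = p // 2  # -> val = 11

Answer: 23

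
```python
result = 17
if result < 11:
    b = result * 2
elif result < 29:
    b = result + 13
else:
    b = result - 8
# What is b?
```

Answer: 30

Derivation:
Trace (tracking b):
result = 17  # -> result = 17
if result < 11:  # condition is False
elif result < 29:  # condition is True
    b = result + 13  # -> b = 30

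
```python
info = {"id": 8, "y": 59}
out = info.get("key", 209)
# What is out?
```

Answer: 209

Derivation:
Trace (tracking out):
info = {'id': 8, 'y': 59}  # -> info = {'id': 8, 'y': 59}
out = info.get('key', 209)  # -> out = 209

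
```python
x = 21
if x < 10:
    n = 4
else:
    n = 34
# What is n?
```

Trace (tracking n):
x = 21  # -> x = 21
if x < 10:  # condition is False
else:
    n = 34  # -> n = 34

Answer: 34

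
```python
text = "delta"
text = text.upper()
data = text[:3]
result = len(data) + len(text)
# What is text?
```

Answer: 'DELTA'

Derivation:
Trace (tracking text):
text = 'delta'  # -> text = 'delta'
text = text.upper()  # -> text = 'DELTA'
data = text[:3]  # -> data = 'DEL'
result = len(data) + len(text)  # -> result = 8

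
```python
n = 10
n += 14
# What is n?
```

Trace (tracking n):
n = 10  # -> n = 10
n += 14  # -> n = 24

Answer: 24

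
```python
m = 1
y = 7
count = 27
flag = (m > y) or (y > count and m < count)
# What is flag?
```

Trace (tracking flag):
m = 1  # -> m = 1
y = 7  # -> y = 7
count = 27  # -> count = 27
flag = m > y or (y > count and m < count)  # -> flag = False

Answer: False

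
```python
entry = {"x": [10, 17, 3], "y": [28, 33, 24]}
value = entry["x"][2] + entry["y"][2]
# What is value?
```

Answer: 27

Derivation:
Trace (tracking value):
entry = {'x': [10, 17, 3], 'y': [28, 33, 24]}  # -> entry = {'x': [10, 17, 3], 'y': [28, 33, 24]}
value = entry['x'][2] + entry['y'][2]  # -> value = 27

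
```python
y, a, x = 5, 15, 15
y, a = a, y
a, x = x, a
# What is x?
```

Trace (tracking x):
y, a, x = (5, 15, 15)  # -> y = 5, a = 15, x = 15
y, a = (a, y)  # -> y = 15, a = 5
a, x = (x, a)  # -> a = 15, x = 5

Answer: 5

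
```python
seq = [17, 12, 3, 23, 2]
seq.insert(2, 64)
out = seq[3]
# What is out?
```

Trace (tracking out):
seq = [17, 12, 3, 23, 2]  # -> seq = [17, 12, 3, 23, 2]
seq.insert(2, 64)  # -> seq = [17, 12, 64, 3, 23, 2]
out = seq[3]  # -> out = 3

Answer: 3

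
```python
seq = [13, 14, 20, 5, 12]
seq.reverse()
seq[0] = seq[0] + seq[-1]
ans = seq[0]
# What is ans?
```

Trace (tracking ans):
seq = [13, 14, 20, 5, 12]  # -> seq = [13, 14, 20, 5, 12]
seq.reverse()  # -> seq = [12, 5, 20, 14, 13]
seq[0] = seq[0] + seq[-1]  # -> seq = [25, 5, 20, 14, 13]
ans = seq[0]  # -> ans = 25

Answer: 25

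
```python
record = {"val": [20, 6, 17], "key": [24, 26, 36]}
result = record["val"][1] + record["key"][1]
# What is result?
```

Trace (tracking result):
record = {'val': [20, 6, 17], 'key': [24, 26, 36]}  # -> record = {'val': [20, 6, 17], 'key': [24, 26, 36]}
result = record['val'][1] + record['key'][1]  # -> result = 32

Answer: 32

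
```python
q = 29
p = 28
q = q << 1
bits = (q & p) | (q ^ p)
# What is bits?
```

Answer: 62

Derivation:
Trace (tracking bits):
q = 29  # -> q = 29
p = 28  # -> p = 28
q = q << 1  # -> q = 58
bits = q & p | q ^ p  # -> bits = 62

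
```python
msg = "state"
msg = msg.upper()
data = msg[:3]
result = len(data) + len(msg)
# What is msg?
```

Answer: 'STATE'

Derivation:
Trace (tracking msg):
msg = 'state'  # -> msg = 'state'
msg = msg.upper()  # -> msg = 'STATE'
data = msg[:3]  # -> data = 'STA'
result = len(data) + len(msg)  # -> result = 8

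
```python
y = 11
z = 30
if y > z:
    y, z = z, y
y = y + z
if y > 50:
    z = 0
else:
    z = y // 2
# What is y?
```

Trace (tracking y):
y = 11  # -> y = 11
z = 30  # -> z = 30
if y > z:  # condition is False
y = y + z  # -> y = 41
if y > 50:  # condition is False
else:
    z = y // 2  # -> z = 20

Answer: 41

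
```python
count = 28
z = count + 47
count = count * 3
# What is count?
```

Answer: 84

Derivation:
Trace (tracking count):
count = 28  # -> count = 28
z = count + 47  # -> z = 75
count = count * 3  # -> count = 84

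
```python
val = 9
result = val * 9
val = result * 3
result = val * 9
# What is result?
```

Trace (tracking result):
val = 9  # -> val = 9
result = val * 9  # -> result = 81
val = result * 3  # -> val = 243
result = val * 9  # -> result = 2187

Answer: 2187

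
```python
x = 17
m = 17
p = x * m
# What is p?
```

Trace (tracking p):
x = 17  # -> x = 17
m = 17  # -> m = 17
p = x * m  # -> p = 289

Answer: 289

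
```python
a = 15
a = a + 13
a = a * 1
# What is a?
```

Answer: 28

Derivation:
Trace (tracking a):
a = 15  # -> a = 15
a = a + 13  # -> a = 28
a = a * 1  # -> a = 28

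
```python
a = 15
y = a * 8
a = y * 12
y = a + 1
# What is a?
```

Trace (tracking a):
a = 15  # -> a = 15
y = a * 8  # -> y = 120
a = y * 12  # -> a = 1440
y = a + 1  # -> y = 1441

Answer: 1440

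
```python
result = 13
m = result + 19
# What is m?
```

Trace (tracking m):
result = 13  # -> result = 13
m = result + 19  # -> m = 32

Answer: 32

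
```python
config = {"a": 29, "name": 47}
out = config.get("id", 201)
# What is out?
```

Trace (tracking out):
config = {'a': 29, 'name': 47}  # -> config = {'a': 29, 'name': 47}
out = config.get('id', 201)  # -> out = 201

Answer: 201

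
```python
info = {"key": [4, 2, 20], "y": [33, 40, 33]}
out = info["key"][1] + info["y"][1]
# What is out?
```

Answer: 42

Derivation:
Trace (tracking out):
info = {'key': [4, 2, 20], 'y': [33, 40, 33]}  # -> info = {'key': [4, 2, 20], 'y': [33, 40, 33]}
out = info['key'][1] + info['y'][1]  # -> out = 42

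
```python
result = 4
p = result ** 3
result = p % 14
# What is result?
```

Trace (tracking result):
result = 4  # -> result = 4
p = result ** 3  # -> p = 64
result = p % 14  # -> result = 8

Answer: 8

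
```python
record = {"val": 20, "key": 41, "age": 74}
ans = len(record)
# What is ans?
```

Trace (tracking ans):
record = {'val': 20, 'key': 41, 'age': 74}  # -> record = {'val': 20, 'key': 41, 'age': 74}
ans = len(record)  # -> ans = 3

Answer: 3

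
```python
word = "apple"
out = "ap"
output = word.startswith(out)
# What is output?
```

Answer: True

Derivation:
Trace (tracking output):
word = 'apple'  # -> word = 'apple'
out = 'ap'  # -> out = 'ap'
output = word.startswith(out)  # -> output = True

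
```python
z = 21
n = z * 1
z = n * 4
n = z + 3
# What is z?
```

Trace (tracking z):
z = 21  # -> z = 21
n = z * 1  # -> n = 21
z = n * 4  # -> z = 84
n = z + 3  # -> n = 87

Answer: 84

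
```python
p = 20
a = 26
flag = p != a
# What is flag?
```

Trace (tracking flag):
p = 20  # -> p = 20
a = 26  # -> a = 26
flag = p != a  # -> flag = True

Answer: True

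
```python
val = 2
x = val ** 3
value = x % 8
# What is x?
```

Trace (tracking x):
val = 2  # -> val = 2
x = val ** 3  # -> x = 8
value = x % 8  # -> value = 0

Answer: 8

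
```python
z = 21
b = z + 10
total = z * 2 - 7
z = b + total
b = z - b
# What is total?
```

Trace (tracking total):
z = 21  # -> z = 21
b = z + 10  # -> b = 31
total = z * 2 - 7  # -> total = 35
z = b + total  # -> z = 66
b = z - b  # -> b = 35

Answer: 35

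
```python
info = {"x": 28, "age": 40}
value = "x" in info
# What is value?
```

Trace (tracking value):
info = {'x': 28, 'age': 40}  # -> info = {'x': 28, 'age': 40}
value = 'x' in info  # -> value = True

Answer: True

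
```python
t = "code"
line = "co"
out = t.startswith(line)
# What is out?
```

Answer: True

Derivation:
Trace (tracking out):
t = 'code'  # -> t = 'code'
line = 'co'  # -> line = 'co'
out = t.startswith(line)  # -> out = True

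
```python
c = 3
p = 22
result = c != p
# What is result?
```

Answer: True

Derivation:
Trace (tracking result):
c = 3  # -> c = 3
p = 22  # -> p = 22
result = c != p  # -> result = True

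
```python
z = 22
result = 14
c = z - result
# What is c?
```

Trace (tracking c):
z = 22  # -> z = 22
result = 14  # -> result = 14
c = z - result  # -> c = 8

Answer: 8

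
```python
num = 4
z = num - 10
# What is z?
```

Answer: -6

Derivation:
Trace (tracking z):
num = 4  # -> num = 4
z = num - 10  # -> z = -6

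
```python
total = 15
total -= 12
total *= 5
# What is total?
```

Answer: 15

Derivation:
Trace (tracking total):
total = 15  # -> total = 15
total -= 12  # -> total = 3
total *= 5  # -> total = 15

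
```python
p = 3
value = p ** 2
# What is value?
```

Answer: 9

Derivation:
Trace (tracking value):
p = 3  # -> p = 3
value = p ** 2  # -> value = 9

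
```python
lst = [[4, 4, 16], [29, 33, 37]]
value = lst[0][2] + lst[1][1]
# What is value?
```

Answer: 49

Derivation:
Trace (tracking value):
lst = [[4, 4, 16], [29, 33, 37]]  # -> lst = [[4, 4, 16], [29, 33, 37]]
value = lst[0][2] + lst[1][1]  # -> value = 49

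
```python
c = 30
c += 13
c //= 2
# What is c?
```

Trace (tracking c):
c = 30  # -> c = 30
c += 13  # -> c = 43
c //= 2  # -> c = 21

Answer: 21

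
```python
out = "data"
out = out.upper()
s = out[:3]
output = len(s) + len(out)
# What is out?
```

Answer: 'DATA'

Derivation:
Trace (tracking out):
out = 'data'  # -> out = 'data'
out = out.upper()  # -> out = 'DATA'
s = out[:3]  # -> s = 'DAT'
output = len(s) + len(out)  # -> output = 7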